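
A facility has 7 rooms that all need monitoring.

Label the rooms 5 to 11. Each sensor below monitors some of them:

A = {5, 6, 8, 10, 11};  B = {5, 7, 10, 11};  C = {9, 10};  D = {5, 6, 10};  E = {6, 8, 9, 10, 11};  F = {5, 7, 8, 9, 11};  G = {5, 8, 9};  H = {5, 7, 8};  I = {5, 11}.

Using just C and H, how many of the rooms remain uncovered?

Union of C, H = {5, 7, 8, 9, 10}.
Not covered: 6, 11 — 2 rooms.

2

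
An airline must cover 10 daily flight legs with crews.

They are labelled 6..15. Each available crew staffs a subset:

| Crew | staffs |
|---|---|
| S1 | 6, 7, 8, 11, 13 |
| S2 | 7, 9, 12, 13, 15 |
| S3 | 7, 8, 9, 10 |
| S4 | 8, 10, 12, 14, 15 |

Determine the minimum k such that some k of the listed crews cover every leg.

Take {S1, S3, S4}. Their union is {6, 7, 8, 9, 10, 11, 12, 13, 14, 15}, which is all 10 legs.
Only S1 contains 6, so S1 is forced; the remaining 5 legs need at least 2 more crews (each remaining crew adds at most 4) — so at least 3 crews are needed, and 3 is optimal.

3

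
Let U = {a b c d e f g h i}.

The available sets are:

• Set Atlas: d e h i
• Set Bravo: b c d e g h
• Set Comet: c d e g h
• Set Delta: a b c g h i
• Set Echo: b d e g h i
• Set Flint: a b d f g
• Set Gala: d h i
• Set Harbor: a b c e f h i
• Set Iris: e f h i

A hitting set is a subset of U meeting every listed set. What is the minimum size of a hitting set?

The 2 items {b, h} hit every set.
No single item lies in every set, so at least 2 are needed and 2 is optimal.

2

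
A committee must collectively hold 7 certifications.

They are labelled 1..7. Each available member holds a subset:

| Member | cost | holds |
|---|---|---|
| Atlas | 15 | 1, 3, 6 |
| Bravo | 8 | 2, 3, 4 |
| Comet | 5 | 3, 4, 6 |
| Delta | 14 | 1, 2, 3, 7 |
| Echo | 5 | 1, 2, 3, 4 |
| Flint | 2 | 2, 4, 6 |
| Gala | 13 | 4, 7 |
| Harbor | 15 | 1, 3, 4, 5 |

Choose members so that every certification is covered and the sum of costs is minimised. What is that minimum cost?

30

Flint, Gala, Harbor together cover every certification (Flint ∪ Gala ∪ Harbor = {1, 2, 3, 4, 5, 6, 7}); total cost 2 + 13 + 15 = 30.
The greedy pick Flint, Echo, Gala, Harbor costs 35; no covering selection beats 30.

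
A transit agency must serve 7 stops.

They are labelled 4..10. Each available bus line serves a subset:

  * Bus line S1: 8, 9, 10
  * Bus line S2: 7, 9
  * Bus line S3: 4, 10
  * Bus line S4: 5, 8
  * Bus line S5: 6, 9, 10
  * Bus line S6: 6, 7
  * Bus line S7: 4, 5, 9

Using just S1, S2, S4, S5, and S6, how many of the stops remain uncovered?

Union of S1, S2, S4, S5, S6 = {5, 6, 7, 8, 9, 10}.
Not covered: 4 — 1 stop.

1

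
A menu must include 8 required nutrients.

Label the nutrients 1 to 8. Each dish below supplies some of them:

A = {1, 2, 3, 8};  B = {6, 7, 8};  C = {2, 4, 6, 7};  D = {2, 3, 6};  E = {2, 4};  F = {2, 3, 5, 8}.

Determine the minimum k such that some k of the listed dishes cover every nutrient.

Take {A, C, F}. Their union is {1, 2, 3, 4, 5, 6, 7, 8}, which is all 8 nutrients.
Only A contains 1, so A is forced; the remaining 4 nutrients need at least 2 more dishes (each remaining dish adds at most 3) — so at least 3 dishes are needed, and 3 is optimal.

3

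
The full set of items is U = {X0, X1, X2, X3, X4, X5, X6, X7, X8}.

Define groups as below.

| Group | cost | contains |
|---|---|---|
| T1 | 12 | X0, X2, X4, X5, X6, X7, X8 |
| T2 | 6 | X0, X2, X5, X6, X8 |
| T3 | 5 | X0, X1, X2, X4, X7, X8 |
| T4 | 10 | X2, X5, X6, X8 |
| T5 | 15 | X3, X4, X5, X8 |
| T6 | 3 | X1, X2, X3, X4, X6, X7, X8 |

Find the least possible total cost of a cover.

9

T2, T6 together cover every item (T2 ∪ T6 = {X0, X1, X2, X3, X4, X5, X6, X7, X8}); total cost 6 + 3 = 9.
No covering selection has total cost below 9.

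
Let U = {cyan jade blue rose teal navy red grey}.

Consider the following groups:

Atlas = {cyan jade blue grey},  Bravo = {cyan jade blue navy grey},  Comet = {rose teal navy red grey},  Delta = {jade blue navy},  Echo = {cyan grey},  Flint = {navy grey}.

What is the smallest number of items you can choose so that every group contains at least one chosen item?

H = {cyan, navy} meets every group (each contains at least one member of H), and |H| = 2.
The groups Delta, Echo are pairwise disjoint, so any hitting set needs a separate item for each — at least 2. Hence 2 is optimal.

2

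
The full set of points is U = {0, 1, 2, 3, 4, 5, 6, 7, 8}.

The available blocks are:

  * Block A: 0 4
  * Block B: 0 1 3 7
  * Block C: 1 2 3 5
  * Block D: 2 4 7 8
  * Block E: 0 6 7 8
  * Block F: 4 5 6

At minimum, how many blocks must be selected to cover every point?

3

Take {B, D, F}. Their union is {0, 1, 2, 3, 4, 5, 6, 7, 8}, which is all 9 points.
Each block has at most 4 points, and 2·4 = 8 < 9 — so at least 3 blocks are needed, and 3 is optimal.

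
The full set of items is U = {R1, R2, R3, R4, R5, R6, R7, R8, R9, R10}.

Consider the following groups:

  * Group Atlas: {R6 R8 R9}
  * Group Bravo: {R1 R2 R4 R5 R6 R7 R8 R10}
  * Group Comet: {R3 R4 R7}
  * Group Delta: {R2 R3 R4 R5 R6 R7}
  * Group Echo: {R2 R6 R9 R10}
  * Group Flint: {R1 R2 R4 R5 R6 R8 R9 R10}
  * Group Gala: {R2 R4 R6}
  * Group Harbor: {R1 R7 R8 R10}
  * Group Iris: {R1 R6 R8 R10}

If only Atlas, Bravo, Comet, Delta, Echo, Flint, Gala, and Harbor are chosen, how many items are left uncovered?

Union of Atlas, Bravo, Comet, Delta, Echo, Flint, Gala, Harbor = {R1, R2, R3, R4, R5, R6, R7, R8, R9, R10} — that's every item, so 0 are uncovered.

0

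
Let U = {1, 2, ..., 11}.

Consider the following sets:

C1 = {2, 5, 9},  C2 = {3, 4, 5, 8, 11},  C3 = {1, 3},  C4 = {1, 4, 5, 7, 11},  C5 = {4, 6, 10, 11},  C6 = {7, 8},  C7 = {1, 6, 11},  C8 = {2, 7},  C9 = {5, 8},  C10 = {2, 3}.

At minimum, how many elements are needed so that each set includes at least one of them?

Take H = {3, 5, 7, 11}. Each listed set contains at least one of these, so H is a hitting set of size 4.
The sets C1, C3, C5, C6 are pairwise disjoint, so any hitting set needs a separate element for each — at least 4. Hence 4 is optimal.

4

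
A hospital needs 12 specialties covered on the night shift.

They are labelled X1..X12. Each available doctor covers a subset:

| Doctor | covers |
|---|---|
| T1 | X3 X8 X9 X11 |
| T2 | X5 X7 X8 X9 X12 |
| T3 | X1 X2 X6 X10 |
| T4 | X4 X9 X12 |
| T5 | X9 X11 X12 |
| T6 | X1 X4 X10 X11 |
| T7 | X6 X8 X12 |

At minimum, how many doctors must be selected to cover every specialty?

4

Take {T1, T2, T3, T4}. Their union is {X1, X2, X3, X4, X5, X6, X7, X8, X9, X10, X11, X12}, which is all 12 specialties.
No 3 of the 7 doctors cover everything (all 35 combinations miss at least one specialty), so 4 is optimal.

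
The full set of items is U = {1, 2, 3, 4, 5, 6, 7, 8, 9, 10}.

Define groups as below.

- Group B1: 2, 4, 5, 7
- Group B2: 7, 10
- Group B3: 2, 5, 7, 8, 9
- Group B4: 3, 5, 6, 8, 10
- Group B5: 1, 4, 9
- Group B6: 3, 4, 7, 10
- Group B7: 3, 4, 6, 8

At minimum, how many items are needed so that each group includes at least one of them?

The 3 items {6, 7, 9} hit every group.
No choice of 2 items meets every group, so 3 is the minimum.

3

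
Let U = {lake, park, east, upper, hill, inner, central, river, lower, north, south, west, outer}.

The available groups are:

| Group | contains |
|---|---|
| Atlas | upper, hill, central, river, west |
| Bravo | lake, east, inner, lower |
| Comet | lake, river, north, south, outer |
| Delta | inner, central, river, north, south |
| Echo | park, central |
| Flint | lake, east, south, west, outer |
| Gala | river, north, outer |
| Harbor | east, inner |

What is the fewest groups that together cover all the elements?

4

Take {Atlas, Bravo, Comet, Echo}. Their union is {lake, park, east, upper, hill, inner, central, river, lower, north, south, west, outer}, which is all 13 elements.
Only Echo contains park, so Echo is forced; the remaining 11 elements need at least 3 more groups (each remaining group adds at most 5) — so at least 4 groups are needed, and 4 is optimal.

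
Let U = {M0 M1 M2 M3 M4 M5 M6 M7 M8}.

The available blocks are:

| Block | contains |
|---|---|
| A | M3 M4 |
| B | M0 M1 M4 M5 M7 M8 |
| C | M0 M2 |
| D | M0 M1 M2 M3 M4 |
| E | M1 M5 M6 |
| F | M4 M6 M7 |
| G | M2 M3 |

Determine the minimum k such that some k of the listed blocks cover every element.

3

B and D and E together: B ∪ D ∪ E = {M0, M1, M2, M3, M4, M5, M6, M7, M8} — every element is covered.
Only B contains M8, so B is forced; the remaining 3 elements need at least 2 more blocks (each remaining block adds at most 2) — so at least 3 blocks are needed, and 3 is optimal.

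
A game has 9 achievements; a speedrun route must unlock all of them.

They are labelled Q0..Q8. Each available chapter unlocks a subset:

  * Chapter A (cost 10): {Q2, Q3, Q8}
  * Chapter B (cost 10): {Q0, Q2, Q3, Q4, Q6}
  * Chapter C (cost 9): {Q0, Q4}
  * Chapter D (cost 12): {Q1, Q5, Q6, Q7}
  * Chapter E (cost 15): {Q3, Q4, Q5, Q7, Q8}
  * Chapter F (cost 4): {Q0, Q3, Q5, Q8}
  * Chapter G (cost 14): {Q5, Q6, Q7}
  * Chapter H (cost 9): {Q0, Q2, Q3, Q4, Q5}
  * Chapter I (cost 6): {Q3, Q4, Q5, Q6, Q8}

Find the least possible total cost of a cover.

25

D, F, H together cover every achievement (D ∪ F ∪ H = {Q0, Q1, Q2, Q3, Q4, Q5, Q6, Q7, Q8}); total cost 12 + 4 + 9 = 25.
The greedy pick F, I, D, H costs 31; no covering selection beats 25.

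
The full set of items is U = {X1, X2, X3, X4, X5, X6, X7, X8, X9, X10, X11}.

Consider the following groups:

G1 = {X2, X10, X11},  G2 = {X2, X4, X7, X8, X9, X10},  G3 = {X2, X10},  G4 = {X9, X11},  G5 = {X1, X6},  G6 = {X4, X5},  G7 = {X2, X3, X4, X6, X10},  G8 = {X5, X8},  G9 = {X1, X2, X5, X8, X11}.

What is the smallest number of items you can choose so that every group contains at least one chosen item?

Take H = {X1, X5, X10, X11}. Each listed group contains at least one of these, so H is a hitting set of size 4.
The groups G3, G4, G5, G6 are pairwise disjoint, so any hitting set needs a separate item for each — at least 4. Hence 4 is optimal.

4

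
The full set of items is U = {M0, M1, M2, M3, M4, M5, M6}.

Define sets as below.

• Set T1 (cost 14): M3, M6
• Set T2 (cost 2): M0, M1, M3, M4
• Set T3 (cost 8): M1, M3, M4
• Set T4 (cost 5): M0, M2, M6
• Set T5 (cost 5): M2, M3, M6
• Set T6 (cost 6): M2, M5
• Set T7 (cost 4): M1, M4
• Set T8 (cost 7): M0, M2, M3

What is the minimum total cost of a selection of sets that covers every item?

13

T2, T4, T6 together cover every item (T2 ∪ T4 ∪ T6 = {M0, M1, M2, M3, M4, M5, M6}); total cost 2 + 5 + 6 = 13.
No covering selection has total cost below 13.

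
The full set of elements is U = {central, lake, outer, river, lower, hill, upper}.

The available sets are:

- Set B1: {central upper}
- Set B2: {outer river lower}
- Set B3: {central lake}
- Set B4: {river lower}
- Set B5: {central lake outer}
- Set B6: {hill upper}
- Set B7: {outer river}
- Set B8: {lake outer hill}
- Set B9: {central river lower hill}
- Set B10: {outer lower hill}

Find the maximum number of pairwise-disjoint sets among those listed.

3

B1, B4, B8 are pairwise disjoint (B1={central,upper}; B4={river,lower}; B8={lake,outer,hill}).
Every remaining set overlaps one of these, and no 4 of the listed sets are pairwise disjoint, so 3 is the maximum.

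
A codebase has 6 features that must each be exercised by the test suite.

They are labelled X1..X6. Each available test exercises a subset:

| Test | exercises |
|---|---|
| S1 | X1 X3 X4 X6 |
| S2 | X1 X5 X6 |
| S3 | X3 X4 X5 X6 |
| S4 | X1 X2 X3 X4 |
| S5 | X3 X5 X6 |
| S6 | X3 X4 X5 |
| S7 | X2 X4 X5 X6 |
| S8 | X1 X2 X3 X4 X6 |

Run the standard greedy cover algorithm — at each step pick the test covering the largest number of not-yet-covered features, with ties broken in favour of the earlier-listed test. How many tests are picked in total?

Greedy: pick S8 (covers 5 new) → pick S2 (covers 1 new). Total picks: 2.

2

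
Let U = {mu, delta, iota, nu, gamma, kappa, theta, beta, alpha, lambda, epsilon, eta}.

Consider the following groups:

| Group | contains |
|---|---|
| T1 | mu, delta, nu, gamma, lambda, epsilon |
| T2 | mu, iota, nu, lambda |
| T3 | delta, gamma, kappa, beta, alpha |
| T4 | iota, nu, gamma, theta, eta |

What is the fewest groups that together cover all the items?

T1, T3, and T4 cover everything between them: the union {mu, delta, iota, nu, gamma, kappa, theta, beta, alpha, lambda, epsilon, eta} is all of U.
Only T3 contains kappa, so T3 is forced; the remaining 7 items need at least 2 more groups (each remaining group adds at most 4) — so at least 3 groups are needed, and 3 is optimal.

3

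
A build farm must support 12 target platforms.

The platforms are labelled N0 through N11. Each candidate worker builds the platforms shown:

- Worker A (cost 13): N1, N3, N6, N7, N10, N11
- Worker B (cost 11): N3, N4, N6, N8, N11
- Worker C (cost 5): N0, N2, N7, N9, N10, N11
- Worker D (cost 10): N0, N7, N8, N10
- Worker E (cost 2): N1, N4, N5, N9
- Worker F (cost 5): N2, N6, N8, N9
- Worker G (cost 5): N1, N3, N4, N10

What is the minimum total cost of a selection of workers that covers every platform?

C, E, F, G together cover every platform (C ∪ E ∪ F ∪ G = {N0, N1, N2, N3, N4, N5, N6, N7, N8, N9, N10, N11}); total cost 5 + 2 + 5 + 5 = 17.
No covering selection has total cost below 17.

17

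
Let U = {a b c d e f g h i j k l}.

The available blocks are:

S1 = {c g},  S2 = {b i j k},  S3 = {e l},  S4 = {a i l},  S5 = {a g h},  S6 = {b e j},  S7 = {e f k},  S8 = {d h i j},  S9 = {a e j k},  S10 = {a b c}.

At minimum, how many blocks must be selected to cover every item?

S1, S2, S4, S7, and S8 cover everything between them: the union {a, b, c, d, e, f, g, h, i, j, k, l} is all of U.
No 4 of the 10 blocks cover everything (all 210 combinations miss at least one item), so 5 is optimal.

5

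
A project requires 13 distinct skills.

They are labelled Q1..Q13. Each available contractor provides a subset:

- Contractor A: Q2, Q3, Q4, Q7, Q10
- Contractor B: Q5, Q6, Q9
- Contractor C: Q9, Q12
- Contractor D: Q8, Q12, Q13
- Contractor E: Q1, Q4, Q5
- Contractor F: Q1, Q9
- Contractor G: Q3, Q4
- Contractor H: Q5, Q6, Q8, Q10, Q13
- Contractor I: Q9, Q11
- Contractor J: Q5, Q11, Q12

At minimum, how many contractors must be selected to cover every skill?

4

A and F and H and J together: A ∪ F ∪ H ∪ J = {Q1, Q2, Q3, Q4, Q5, Q6, Q7, Q8, Q9, Q10, Q11, Q12, Q13} — every skill is covered.
No 3 of the 10 contractors cover everything (all 120 combinations miss at least one skill), so 4 is optimal.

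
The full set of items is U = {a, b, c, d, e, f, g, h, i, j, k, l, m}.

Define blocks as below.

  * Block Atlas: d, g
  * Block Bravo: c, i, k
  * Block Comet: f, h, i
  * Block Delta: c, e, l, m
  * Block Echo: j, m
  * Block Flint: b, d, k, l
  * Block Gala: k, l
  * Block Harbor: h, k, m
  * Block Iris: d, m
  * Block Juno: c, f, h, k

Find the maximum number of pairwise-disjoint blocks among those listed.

Atlas, Comet, Echo, Gala are pairwise disjoint (Atlas={d,g}; Comet={f,h,i}; Echo={j,m}; Gala={k,l}).
Every remaining block overlaps one of these, and no 5 of the listed blocks are pairwise disjoint, so 4 is the maximum.

4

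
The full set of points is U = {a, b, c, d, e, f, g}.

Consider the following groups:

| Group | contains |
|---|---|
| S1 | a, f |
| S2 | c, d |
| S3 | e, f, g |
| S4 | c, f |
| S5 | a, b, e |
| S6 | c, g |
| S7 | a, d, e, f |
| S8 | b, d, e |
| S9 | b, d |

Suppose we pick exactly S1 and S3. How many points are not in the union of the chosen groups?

3

Union of S1, S3 = {a, e, f, g}.
Not covered: b, c, d — 3 points.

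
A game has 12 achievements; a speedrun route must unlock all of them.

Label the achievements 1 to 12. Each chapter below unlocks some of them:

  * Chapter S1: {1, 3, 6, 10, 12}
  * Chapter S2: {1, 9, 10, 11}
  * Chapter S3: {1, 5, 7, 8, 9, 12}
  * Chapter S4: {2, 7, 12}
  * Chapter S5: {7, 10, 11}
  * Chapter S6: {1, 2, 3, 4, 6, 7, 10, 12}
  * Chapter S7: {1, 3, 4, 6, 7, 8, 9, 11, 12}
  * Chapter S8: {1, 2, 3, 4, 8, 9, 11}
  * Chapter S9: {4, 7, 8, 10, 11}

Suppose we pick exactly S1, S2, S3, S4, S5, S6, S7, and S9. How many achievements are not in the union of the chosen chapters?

Union of S1, S2, S3, S4, S5, S6, S7, S9 = {1, 2, 3, 4, 5, 6, 7, 8, 9, 10, 11, 12} — that's every achievement, so 0 are uncovered.

0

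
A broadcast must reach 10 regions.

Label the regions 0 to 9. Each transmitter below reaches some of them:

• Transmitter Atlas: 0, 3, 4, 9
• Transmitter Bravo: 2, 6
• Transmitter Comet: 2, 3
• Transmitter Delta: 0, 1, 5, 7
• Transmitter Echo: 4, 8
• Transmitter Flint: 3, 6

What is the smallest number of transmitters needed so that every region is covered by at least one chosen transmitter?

Atlas and Bravo and Delta and Echo together: Atlas ∪ Bravo ∪ Delta ∪ Echo = {0, 1, 2, 3, 4, 5, 6, 7, 8, 9} — every region is covered.
No 3 of the 6 transmitters cover everything (all 20 combinations miss at least one region), so 4 is optimal.

4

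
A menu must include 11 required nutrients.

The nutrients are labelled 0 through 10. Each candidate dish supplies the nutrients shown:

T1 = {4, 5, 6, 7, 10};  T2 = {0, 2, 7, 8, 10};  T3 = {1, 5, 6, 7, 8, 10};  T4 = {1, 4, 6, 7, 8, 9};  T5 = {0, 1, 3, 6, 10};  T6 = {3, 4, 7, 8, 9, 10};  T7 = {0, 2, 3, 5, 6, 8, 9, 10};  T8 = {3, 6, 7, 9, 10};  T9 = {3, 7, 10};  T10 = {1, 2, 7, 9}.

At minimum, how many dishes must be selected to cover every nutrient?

Take {T4, T7}. Their union is {0, 1, 2, 3, 4, 5, 6, 7, 8, 9, 10}, which is all 11 nutrients.
No single dish has all 11 nutrients (the largest, T7, has 8), so 2 is optimal.

2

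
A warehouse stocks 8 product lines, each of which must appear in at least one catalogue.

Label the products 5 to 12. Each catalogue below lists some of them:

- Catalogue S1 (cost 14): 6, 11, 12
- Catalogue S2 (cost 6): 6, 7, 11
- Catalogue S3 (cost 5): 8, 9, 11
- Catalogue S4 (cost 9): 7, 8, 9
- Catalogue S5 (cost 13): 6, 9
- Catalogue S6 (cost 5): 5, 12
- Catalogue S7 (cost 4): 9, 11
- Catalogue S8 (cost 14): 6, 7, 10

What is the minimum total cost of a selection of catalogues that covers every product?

S3, S6, S8 together cover every product (S3 ∪ S6 ∪ S8 = {5, 6, 7, 8, 9, 10, 11, 12}); total cost 5 + 5 + 14 = 24.
The greedy pick S3, S6, S2, S8 costs 30; no covering selection beats 24.

24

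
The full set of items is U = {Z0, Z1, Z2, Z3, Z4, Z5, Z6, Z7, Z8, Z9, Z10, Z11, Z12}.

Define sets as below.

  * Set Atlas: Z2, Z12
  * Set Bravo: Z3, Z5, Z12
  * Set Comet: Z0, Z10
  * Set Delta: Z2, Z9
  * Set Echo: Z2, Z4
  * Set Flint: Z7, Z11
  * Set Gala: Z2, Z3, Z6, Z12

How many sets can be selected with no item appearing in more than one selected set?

Bravo, Comet, Delta, Flint are pairwise disjoint (Bravo={Z3,Z5,Z12}; Comet={Z0,Z10}; Delta={Z2,Z9}; Flint={Z7,Z11}).
Every remaining set overlaps one of these, and no 5 of the listed sets are pairwise disjoint, so 4 is the maximum.

4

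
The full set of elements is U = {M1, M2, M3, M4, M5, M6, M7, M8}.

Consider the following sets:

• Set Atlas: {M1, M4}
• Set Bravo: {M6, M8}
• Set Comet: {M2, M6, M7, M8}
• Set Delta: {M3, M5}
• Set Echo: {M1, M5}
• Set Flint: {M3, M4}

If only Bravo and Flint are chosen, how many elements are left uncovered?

Union of Bravo, Flint = {M3, M4, M6, M8}.
Not covered: M1, M2, M5, M7 — 4 elements.

4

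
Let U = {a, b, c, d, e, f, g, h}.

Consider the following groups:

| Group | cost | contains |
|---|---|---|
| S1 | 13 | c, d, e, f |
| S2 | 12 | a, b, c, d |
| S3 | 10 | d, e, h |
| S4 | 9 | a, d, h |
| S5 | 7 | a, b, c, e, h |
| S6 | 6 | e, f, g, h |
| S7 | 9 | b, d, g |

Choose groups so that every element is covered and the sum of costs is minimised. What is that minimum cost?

18

S2, S6 together cover every element (S2 ∪ S6 = {a, b, c, d, e, f, g, h}); total cost 12 + 6 = 18.
The greedy pick S5, S6, S4 costs 22; no covering selection beats 18.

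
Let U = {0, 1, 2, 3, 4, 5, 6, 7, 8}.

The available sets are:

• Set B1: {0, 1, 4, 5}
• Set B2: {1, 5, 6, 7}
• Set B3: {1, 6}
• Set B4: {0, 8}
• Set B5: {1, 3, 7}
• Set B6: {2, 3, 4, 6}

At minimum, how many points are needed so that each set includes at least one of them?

3

The 3 points {1, 3, 8} hit every set.
No choice of 2 points meets every set, so 3 is the minimum.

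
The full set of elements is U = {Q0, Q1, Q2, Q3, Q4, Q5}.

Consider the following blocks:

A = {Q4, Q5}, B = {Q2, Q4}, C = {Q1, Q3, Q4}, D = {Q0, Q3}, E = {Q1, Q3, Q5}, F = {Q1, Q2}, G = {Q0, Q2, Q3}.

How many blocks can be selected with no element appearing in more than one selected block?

3

A, D, F are pairwise disjoint (A={Q4,Q5}; D={Q0,Q3}; F={Q1,Q2}).
Every remaining block overlaps one of these, and no 4 of the listed blocks are pairwise disjoint, so 3 is the maximum.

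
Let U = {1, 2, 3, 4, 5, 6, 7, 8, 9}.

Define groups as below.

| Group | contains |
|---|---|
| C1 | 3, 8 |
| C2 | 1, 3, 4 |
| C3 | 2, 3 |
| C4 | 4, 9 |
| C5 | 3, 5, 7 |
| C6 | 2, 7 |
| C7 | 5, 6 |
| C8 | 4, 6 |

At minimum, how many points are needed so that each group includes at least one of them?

4

Take H = {2, 4, 5, 8}. Each listed group contains at least one of these, so H is a hitting set of size 4.
The groups C1, C4, C6, C7 are pairwise disjoint, so any hitting set needs a separate point for each — at least 4. Hence 4 is optimal.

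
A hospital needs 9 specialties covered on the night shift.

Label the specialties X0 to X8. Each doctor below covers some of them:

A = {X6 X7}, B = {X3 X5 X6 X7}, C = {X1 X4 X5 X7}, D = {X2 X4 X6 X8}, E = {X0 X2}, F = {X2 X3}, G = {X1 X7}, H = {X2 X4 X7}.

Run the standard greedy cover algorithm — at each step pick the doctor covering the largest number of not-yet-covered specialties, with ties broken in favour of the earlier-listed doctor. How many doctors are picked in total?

Greedy: pick B (covers 4 new) → pick D (covers 3 new) → pick C (covers 1 new) → pick E (covers 1 new). Total picks: 4.

4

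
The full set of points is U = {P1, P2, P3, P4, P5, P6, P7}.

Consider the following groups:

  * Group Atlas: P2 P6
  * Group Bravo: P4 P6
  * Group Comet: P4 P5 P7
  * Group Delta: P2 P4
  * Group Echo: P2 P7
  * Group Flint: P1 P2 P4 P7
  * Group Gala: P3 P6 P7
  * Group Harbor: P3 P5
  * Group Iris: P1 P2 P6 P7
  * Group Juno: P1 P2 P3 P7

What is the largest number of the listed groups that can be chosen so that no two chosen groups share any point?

Bravo, Echo, Harbor are pairwise disjoint (Bravo={P4,P6}; Echo={P2,P7}; Harbor={P3,P5}).
Every remaining group overlaps one of these, and no 4 of the listed groups are pairwise disjoint, so 3 is the maximum.

3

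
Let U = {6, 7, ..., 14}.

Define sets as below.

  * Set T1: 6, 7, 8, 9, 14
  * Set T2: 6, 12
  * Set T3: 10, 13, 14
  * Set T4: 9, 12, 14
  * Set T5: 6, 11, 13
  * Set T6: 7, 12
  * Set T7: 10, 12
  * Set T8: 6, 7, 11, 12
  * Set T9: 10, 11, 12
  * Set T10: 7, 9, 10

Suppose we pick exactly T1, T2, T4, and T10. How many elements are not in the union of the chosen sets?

2

Union of T1, T2, T4, T10 = {6, 7, 8, 9, 10, 12, 14}.
Not covered: 11, 13 — 2 elements.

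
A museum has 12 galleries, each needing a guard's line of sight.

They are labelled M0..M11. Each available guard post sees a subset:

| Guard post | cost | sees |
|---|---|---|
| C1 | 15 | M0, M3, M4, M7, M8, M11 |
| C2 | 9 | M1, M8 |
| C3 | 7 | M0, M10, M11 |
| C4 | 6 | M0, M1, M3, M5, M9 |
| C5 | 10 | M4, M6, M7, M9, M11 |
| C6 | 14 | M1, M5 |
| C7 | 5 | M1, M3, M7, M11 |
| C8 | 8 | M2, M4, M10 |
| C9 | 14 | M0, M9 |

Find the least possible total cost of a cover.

C2, C4, C5, C8 together cover every gallery (C2 ∪ C4 ∪ C5 ∪ C8 = {M0, M1, M2, M3, M4, M5, M6, M7, M8, M9, M10, M11}); total cost 9 + 6 + 10 + 8 = 33.
No covering selection has total cost below 33.

33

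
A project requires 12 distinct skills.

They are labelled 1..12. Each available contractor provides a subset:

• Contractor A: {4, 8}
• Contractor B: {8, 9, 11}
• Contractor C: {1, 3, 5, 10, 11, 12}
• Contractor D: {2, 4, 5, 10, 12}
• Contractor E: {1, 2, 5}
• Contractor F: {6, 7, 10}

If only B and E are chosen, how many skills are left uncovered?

Union of B, E = {1, 2, 5, 8, 9, 11}.
Not covered: 3, 4, 6, 7, 10, 12 — 6 skills.

6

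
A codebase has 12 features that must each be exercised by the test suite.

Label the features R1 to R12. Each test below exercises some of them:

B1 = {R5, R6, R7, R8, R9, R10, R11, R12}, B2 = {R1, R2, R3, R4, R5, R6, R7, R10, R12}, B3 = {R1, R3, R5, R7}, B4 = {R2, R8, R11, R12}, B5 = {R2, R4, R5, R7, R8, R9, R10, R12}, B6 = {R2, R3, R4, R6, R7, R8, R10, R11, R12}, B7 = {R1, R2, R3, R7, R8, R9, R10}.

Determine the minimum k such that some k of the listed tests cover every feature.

2

B1 and B2 together: B1 ∪ B2 = {R1, R2, R3, R4, R5, R6, R7, R8, R9, R10, R11, R12} — every feature is covered.
No single test has all 12 features (the largest, B2, has 9), so 2 is optimal.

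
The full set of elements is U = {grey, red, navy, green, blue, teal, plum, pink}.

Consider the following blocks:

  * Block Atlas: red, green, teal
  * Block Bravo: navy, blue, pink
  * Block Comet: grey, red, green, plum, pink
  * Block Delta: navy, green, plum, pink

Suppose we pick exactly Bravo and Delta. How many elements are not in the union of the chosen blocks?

3

Union of Bravo, Delta = {navy, green, blue, plum, pink}.
Not covered: grey, red, teal — 3 elements.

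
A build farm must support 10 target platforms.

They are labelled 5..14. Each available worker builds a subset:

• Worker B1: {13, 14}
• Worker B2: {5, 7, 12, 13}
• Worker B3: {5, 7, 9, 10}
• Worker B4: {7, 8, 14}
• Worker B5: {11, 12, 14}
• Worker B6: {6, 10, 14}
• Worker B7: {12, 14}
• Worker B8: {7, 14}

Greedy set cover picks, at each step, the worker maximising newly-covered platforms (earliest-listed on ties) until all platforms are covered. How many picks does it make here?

5

Greedy: pick B2 (covers 4 new) → pick B6 (covers 3 new) → pick B3 (covers 1 new) → pick B4 (covers 1 new) → pick B5 (covers 1 new). Total picks: 5.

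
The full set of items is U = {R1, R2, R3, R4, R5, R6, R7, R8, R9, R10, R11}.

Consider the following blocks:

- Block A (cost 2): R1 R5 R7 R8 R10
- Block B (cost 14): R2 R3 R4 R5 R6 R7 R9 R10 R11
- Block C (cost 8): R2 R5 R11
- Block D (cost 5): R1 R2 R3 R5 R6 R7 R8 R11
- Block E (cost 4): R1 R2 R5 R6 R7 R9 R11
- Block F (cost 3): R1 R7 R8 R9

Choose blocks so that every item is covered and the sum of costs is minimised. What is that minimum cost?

A, B together cover every item (A ∪ B = {R1, R2, R3, R4, R5, R6, R7, R8, R9, R10, R11}); total cost 2 + 14 = 16.
The greedy pick A, E, D, B costs 25; no covering selection beats 16.

16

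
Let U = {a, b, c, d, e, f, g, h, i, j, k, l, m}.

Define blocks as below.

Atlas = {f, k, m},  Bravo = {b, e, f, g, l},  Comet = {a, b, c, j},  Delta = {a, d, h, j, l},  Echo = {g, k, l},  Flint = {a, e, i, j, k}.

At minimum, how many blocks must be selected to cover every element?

Atlas and Comet and Delta and Echo and Flint together: Atlas ∪ Comet ∪ Delta ∪ Echo ∪ Flint = {a, b, c, d, e, f, g, h, i, j, k, l, m} — every element is covered.
No 4 of the 6 blocks cover everything (all 15 combinations miss at least one element), so 5 is optimal.

5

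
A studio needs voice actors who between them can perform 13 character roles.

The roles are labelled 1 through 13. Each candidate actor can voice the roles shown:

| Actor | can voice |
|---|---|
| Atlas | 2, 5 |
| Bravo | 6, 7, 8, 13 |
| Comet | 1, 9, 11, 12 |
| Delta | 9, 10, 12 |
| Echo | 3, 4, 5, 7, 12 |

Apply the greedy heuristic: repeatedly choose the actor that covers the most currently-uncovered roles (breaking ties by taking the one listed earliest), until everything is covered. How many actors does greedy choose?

Greedy: pick Echo (covers 5 new) → pick Bravo (covers 3 new) → pick Comet (covers 3 new) → pick Atlas (covers 1 new) → pick Delta (covers 1 new). Total picks: 5.

5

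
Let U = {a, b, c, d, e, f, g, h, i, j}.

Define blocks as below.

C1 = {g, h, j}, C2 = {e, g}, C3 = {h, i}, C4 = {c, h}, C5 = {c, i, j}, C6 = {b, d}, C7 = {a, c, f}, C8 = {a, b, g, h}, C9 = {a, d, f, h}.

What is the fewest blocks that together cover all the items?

Take {C2, C5, C6, C9}. Their union is {a, b, c, d, e, f, g, h, i, j}, which is all 10 items.
No 3 of the 9 blocks cover everything (all 84 combinations miss at least one item), so 4 is optimal.

4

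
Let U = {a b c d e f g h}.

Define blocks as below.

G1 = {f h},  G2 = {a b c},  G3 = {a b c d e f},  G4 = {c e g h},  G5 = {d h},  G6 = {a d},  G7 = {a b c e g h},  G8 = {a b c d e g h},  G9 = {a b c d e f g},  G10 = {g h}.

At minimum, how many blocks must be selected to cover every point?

2

Take {G3, G8}. Their union is {a, b, c, d, e, f, g, h}, which is all 8 points.
No single block has all 8 points (the largest, G8, has 7), so 2 is optimal.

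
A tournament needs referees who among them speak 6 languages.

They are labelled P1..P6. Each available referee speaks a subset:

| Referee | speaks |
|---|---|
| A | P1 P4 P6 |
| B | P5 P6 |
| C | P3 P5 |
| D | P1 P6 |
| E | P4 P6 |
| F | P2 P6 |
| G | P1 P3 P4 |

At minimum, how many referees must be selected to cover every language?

B and F and G together: B ∪ F ∪ G = {P1, P2, P3, P4, P5, P6} — every language is covered.
Only F contains P2, so F is forced; the remaining 4 languages need at least 2 more referees (each remaining referee adds at most 3) — so at least 3 referees are needed, and 3 is optimal.

3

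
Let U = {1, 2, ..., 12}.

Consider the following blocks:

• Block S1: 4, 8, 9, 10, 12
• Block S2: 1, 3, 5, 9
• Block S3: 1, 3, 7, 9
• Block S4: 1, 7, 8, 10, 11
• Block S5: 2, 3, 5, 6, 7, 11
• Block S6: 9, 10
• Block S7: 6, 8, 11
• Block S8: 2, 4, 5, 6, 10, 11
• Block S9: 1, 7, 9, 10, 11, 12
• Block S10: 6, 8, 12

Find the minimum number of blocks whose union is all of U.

3

Take {S1, S3, S5}. Their union is {1, 2, 3, 4, 5, 6, 7, 8, 9, 10, 11, 12}, which is all 12 elements.
No 2 of the 10 blocks cover everything (all 45 combinations miss at least one element), so 3 is optimal.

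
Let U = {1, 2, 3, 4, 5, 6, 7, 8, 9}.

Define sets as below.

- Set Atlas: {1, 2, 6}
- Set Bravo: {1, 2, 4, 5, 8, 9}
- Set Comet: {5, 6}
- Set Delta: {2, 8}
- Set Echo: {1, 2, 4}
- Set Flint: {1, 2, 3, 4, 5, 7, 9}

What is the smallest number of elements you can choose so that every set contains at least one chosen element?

The 2 elements {2, 5} hit every set.
The sets Comet, Delta are pairwise disjoint, so any hitting set needs a separate element for each — at least 2. Hence 2 is optimal.

2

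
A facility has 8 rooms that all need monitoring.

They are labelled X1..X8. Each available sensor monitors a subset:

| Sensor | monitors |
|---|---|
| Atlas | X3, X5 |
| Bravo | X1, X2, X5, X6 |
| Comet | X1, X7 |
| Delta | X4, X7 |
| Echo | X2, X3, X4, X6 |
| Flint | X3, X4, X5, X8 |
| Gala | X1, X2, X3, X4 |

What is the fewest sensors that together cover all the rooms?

3

Take {Bravo, Delta, Flint}. Their union is {X1, X2, X3, X4, X5, X6, X7, X8}, which is all 8 rooms.
Only Flint contains X8, so Flint is forced; the remaining 4 rooms need at least 2 more sensors (each remaining sensor adds at most 3) — so at least 3 sensors are needed, and 3 is optimal.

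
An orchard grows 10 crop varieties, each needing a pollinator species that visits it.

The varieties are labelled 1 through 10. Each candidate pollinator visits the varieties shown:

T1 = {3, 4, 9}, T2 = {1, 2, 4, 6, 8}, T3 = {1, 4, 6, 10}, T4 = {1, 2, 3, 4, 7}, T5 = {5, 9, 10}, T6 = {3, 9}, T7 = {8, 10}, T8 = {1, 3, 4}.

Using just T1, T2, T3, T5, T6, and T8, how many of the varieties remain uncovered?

Union of T1, T2, T3, T5, T6, T8 = {1, 2, 3, 4, 5, 6, 8, 9, 10}.
Not covered: 7 — 1 variety.

1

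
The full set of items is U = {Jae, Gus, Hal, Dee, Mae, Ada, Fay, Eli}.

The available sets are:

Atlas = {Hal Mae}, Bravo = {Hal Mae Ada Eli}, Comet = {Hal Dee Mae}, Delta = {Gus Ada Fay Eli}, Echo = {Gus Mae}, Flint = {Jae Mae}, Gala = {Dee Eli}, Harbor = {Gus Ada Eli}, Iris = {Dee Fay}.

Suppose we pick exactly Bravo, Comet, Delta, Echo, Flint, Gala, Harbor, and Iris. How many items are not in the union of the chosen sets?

Union of Bravo, Comet, Delta, Echo, Flint, Gala, Harbor, Iris = {Jae, Gus, Hal, Dee, Mae, Ada, Fay, Eli} — that's every item, so 0 are uncovered.

0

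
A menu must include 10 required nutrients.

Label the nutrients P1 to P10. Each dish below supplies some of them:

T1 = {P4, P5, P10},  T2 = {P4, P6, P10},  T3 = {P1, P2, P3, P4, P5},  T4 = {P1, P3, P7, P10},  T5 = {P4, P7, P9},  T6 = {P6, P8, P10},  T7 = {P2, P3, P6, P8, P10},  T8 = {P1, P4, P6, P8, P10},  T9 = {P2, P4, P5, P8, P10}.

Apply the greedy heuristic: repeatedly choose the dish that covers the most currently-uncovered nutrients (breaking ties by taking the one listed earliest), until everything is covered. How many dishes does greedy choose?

3

Greedy: pick T3 (covers 5 new) → pick T6 (covers 3 new) → pick T5 (covers 2 new). Total picks: 3.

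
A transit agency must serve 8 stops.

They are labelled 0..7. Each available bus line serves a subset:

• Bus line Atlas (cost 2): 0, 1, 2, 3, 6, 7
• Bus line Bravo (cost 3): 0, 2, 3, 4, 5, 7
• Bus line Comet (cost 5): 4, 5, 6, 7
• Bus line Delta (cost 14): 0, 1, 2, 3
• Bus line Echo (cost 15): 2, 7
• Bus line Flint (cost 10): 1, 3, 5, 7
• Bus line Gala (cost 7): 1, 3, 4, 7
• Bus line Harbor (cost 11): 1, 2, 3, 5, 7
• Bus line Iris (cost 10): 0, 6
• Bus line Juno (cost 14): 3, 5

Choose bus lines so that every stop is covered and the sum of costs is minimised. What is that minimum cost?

5

Atlas, Bravo together cover every stop (Atlas ∪ Bravo = {0, 1, 2, 3, 4, 5, 6, 7}); total cost 2 + 3 = 5.
No covering selection has total cost below 5.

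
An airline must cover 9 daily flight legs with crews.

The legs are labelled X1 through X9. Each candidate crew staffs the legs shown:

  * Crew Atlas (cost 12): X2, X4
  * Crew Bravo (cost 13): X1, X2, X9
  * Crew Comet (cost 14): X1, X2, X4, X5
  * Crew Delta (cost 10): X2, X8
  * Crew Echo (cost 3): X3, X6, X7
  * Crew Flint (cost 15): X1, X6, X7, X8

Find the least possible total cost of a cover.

40

Bravo, Comet, Delta, Echo together cover every leg (Bravo ∪ Comet ∪ Delta ∪ Echo = {X1, X2, X3, X4, X5, X6, X7, X8, X9}); total cost 13 + 14 + 10 + 3 = 40.
No covering selection has total cost below 40.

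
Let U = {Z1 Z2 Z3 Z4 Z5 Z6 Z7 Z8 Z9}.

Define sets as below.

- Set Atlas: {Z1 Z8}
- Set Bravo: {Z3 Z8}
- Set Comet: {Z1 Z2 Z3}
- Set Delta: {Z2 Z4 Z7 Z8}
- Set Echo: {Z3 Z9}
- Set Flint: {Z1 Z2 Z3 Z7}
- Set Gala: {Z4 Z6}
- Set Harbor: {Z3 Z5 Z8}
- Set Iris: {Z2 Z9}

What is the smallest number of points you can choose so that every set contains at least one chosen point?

H = {Z2, Z4, Z8, Z9} meets every set (each contains at least one member of H), and |H| = 4.
No choice of 3 points meets every set, so 4 is the minimum.

4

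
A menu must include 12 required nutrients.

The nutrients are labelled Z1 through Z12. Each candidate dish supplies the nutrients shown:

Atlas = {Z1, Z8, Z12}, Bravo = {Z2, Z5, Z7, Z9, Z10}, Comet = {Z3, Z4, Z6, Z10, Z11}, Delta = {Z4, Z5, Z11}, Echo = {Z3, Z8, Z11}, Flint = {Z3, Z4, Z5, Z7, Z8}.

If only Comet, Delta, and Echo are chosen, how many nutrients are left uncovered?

Union of Comet, Delta, Echo = {Z3, Z4, Z5, Z6, Z8, Z10, Z11}.
Not covered: Z1, Z2, Z7, Z9, Z12 — 5 nutrients.

5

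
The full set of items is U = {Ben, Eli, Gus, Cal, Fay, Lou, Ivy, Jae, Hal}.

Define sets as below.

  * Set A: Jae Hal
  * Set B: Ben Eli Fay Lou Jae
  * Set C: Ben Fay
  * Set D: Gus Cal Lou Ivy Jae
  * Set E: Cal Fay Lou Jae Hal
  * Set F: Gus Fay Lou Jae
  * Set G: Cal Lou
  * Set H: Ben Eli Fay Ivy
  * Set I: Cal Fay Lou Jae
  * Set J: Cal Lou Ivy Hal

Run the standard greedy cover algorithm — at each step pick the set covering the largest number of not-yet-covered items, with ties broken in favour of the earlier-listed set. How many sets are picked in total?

Greedy: pick B (covers 5 new) → pick D (covers 3 new) → pick A (covers 1 new). Total picks: 3.

3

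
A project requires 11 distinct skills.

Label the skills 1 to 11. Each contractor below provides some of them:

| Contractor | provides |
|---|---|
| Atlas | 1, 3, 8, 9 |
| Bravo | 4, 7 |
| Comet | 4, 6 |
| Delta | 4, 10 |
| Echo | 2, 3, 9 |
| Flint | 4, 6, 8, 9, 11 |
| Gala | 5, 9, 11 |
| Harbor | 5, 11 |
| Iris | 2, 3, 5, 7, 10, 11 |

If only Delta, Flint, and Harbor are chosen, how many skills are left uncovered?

4

Union of Delta, Flint, Harbor = {4, 5, 6, 8, 9, 10, 11}.
Not covered: 1, 2, 3, 7 — 4 skills.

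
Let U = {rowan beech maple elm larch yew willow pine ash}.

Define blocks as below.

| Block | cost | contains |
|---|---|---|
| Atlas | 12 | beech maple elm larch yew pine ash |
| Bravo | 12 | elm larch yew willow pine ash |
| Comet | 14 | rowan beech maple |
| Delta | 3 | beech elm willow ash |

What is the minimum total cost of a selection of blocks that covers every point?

Bravo, Comet together cover every point (Bravo ∪ Comet = {rowan, beech, maple, elm, larch, yew, willow, pine, ash}); total cost 12 + 14 = 26.
The greedy pick Delta, Atlas, Comet costs 29; no covering selection beats 26.

26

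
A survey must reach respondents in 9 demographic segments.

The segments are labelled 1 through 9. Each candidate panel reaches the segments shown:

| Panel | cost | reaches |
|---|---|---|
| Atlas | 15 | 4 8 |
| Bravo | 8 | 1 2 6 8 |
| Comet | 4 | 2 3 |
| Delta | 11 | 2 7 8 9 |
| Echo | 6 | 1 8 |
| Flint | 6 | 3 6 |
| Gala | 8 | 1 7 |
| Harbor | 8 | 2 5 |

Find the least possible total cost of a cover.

Atlas, Bravo, Comet, Delta, Harbor together cover every segment (Atlas ∪ Bravo ∪ Comet ∪ Delta ∪ Harbor = {1, 2, 3, 4, 5, 6, 7, 8, 9}); total cost 15 + 8 + 4 + 11 + 8 = 46.
No covering selection has total cost below 46.

46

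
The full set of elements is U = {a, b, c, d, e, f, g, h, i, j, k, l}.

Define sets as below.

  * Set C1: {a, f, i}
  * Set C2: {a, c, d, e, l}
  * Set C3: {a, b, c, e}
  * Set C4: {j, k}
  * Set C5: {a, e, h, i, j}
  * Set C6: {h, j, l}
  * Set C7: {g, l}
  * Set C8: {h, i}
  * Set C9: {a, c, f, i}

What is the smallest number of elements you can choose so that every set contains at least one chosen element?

T = {a, i, j, l} meets every set (each contains at least one member of T), and |T| = 4.
The sets C3, C4, C7, C8 are pairwise disjoint, so any hitting set needs a separate element for each — at least 4. Hence 4 is optimal.

4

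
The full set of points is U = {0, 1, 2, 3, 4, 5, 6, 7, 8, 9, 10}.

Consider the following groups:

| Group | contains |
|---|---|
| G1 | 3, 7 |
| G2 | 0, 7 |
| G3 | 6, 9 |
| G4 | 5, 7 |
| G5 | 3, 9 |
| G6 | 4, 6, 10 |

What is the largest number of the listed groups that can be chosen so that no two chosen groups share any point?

3

G4, G5, G6 are pairwise disjoint (G4={5,7}; G5={3,9}; G6={4,6,10}).
Every remaining group overlaps one of these, and no 4 of the listed groups are pairwise disjoint, so 3 is the maximum.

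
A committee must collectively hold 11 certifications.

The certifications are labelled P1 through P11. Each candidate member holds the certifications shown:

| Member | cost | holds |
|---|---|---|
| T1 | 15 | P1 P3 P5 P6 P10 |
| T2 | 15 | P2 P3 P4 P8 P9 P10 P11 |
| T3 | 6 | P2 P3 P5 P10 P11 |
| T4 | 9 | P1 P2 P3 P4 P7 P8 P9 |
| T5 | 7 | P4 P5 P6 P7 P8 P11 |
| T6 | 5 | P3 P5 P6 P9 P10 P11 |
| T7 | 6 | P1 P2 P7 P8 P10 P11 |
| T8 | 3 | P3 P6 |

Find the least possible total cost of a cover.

14

T4, T6 together cover every certification (T4 ∪ T6 = {P1, P2, P3, P4, P5, P6, P7, P8, P9, P10, P11}); total cost 9 + 5 = 14.
The greedy pick T6, T7, T5 costs 18; no covering selection beats 14.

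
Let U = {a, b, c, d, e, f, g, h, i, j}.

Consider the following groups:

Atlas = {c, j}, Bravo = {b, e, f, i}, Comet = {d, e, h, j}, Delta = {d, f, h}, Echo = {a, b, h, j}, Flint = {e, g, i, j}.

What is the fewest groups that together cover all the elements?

4

Atlas, Delta, Echo, and Flint cover everything between them: the union {a, b, c, d, e, f, g, h, i, j} is all of U.
No 3 of the 6 groups cover everything (all 20 combinations miss at least one element), so 4 is optimal.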